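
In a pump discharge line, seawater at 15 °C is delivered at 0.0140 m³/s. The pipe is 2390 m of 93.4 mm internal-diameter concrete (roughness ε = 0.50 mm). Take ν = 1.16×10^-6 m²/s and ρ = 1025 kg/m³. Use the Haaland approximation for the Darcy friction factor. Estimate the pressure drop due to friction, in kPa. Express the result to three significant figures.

V = 4Q/(πD²) = 4·0.0140/(π·0.0934²) = 2.043 m/s
Re = VD/ν = 2.043·0.0934/1.16×10^-6 = 1.65×10^5 → turbulent
ε/D = 0.50/93.4 = 0.00535
Haaland: f = 0.03157
h_f = f(L/D)V²/(2g) = 0.03157·(2390/0.0934)·2.043²/(2·9.81) = 171.9 m
Δp = ρg·h_f = 1025·9.81·171.9 = 1729 kPa

Δp ≈ 1730 kPa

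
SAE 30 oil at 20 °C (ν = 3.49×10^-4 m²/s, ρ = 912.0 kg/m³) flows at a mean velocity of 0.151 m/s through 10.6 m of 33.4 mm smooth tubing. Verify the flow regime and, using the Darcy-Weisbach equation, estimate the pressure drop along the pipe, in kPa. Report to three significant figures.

Δp ≈ 14.6 kPa

Re = VD/ν = 0.151·0.03340/3.49×10^-4 = 14.5 → laminar (Re < 2300)
f = 64/Re = 4.429
h_f = f(L/D)V²/(2g) = 4.429·(10.6/0.03340)·0.151²/(2·9.81) = 1.633 m
Δp = ρg·h_f = 912.0·9.81·1.633 = 14.61 kPa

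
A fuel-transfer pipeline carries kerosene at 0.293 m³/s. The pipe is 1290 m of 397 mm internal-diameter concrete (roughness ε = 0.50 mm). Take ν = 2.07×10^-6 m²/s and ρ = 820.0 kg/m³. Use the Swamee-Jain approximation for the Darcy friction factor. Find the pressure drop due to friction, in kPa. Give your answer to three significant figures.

V = 4Q/(πD²) = 4·0.293/(π·0.397²) = 2.367 m/s
Re = VD/ν = 2.367·0.397/2.07×10^-6 = 4.54×10^5 → turbulent
ε/D = 0.50/397 = 0.00126
Swamee-Jain: f = 0.02147
h_f = f(L/D)V²/(2g) = 0.02147·(1290/0.397)·2.367²/(2·9.81) = 19.92 m
Δp = ρg·h_f = 820.0·9.81·19.92 = 160.3 kPa

Δp ≈ 160 kPa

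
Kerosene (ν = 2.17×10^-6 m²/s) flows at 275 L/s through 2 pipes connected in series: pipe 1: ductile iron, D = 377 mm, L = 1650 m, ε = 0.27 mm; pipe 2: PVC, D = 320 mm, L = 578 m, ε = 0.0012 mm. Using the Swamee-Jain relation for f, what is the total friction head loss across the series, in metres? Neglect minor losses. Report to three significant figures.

Pipe 1: V = 2.464 m/s, Re = 4.28×10^5, ε/D = 7.16×10^-4, f = 0.01913, h_1 = f(L/D)V²/2g = 25.90 m
Pipe 2: V = 3.419 m/s, Re = 5.04×10^5, ε/D = 3.75×10^-6, f = 0.01313, h_2 = f(L/D)V²/2g = 14.14 m
Series → Q common, losses add: H = Σh = 40.03 m

H ≈ 40.0 m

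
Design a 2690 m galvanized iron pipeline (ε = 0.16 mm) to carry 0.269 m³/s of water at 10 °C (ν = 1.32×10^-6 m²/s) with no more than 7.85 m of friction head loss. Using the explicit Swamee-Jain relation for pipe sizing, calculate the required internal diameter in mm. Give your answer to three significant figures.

Swamee-Jain (Type III): D = 0.66·[ε^1.25·(LQ²/(gh_f))^4.75 + ν·Q^9.4·(L/(gh_f))^5.2]^0.04
LQ²/(gh_f) = 2.528; L/(gh_f) = 34.93
Term 1 = ε^1.25·(…)^4.75 = 0.00147; Term 2 = ν·Q^9.4·(…)^5.2 = 6.09×10^-4
D = 0.66·(0.00147 + 6.09×10^-4)^0.04 = 0.5156 m = 516 mm
Check: V = 1.29 m/s, Re = 5.03×10^5, f = 0.01645, h_f = 7.26 m ≈ 7.85 m ✓

D ≈ 516 mm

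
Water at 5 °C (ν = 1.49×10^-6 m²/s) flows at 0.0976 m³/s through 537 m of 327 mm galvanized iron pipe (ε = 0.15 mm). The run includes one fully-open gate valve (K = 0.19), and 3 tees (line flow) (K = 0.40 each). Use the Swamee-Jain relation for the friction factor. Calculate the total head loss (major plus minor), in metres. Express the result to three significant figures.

H_L ≈ 2.17 m

V = 4Q/(πD²) = 1.162 m/s; V²/2g = 0.06884 m
Re = 2.55×10^5, ε/D = 4.59×10^-4 → f = 0.01832 (Swamee-Jain)
Major: h_f = f(L/D)·V²/2g = 0.01832·1642·0.06884 = 2.071 m
Minor: ΣK = 1.39; h_m = ΣK·V²/2g = 0.09569 m
Total H_L = 2.071 + 0.09569 = 2.166 m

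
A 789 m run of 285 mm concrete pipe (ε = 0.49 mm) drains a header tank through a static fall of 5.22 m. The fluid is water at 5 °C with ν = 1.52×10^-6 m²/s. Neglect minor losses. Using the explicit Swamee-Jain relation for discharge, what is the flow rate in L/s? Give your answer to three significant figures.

Q ≈ 80.3 L/s

Swamee-Jain (Type II): Q = -0.965·√(gD⁵h_f/L)·ln[ε/(3.7D) + √(3.17ν²L/(gD³h_f))]
√(gD⁵h_f/L) = √(9.81·0.285⁵·5.22/789) = 0.01105
ε/(3.7D) = 4.65×10^-4; √(3.17ν²L/(gD³h_f)) = 6.98×10^-5
Q = -0.965·0.01105·ln(5.345×10^-4) = 0.08032 m³/s
Check: V = 1.26 m/s, Re = 2.36×10^5, f = 0.02351, h_f = 5.26 m ≈ 5.22 m ✓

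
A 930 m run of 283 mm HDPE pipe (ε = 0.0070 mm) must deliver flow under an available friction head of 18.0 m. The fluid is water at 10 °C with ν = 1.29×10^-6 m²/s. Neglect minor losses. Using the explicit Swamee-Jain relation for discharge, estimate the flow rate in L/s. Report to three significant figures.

Swamee-Jain (Type II): Q = -0.965·√(gD⁵h_f/L)·ln[ε/(3.7D) + √(3.17ν²L/(gD³h_f))]
√(gD⁵h_f/L) = √(9.81·0.283⁵·18.0/930) = 0.01857
ε/(3.7D) = 6.69×10^-6; √(3.17ν²L/(gD³h_f)) = 3.50×10^-5
Q = -0.965·0.01857·ln(4.170×10^-5) = 0.1807 m³/s
Check: V = 2.87 m/s, Re = 6.30×10^5, f = 0.01301, h_f = 18.0 m ≈ 18.0 m ✓

Q ≈ 181 L/s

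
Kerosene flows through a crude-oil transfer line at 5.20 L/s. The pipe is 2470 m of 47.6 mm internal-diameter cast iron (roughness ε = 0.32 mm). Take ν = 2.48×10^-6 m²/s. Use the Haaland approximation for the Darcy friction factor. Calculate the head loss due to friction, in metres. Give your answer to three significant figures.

V = 4Q/(πD²) = 4·0.00520/(π·0.0476²) = 2.922 m/s
Re = VD/ν = 2.922·0.0476/2.48×10^-6 = 5.61×10^4 → turbulent
ε/D = 0.32/47.6 = 0.00672
Haaland: f = 0.03459
h_f = f(L/D)V²/(2g) = 0.03459·(2470/0.0476)·2.922²/(2·9.81) = 781.3 m

h_f ≈ 781 m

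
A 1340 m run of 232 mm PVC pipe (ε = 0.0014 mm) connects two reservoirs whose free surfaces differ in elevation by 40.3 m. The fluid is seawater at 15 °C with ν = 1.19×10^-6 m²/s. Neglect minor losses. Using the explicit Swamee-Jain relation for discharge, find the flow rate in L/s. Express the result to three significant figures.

Q ≈ 139 L/s

Swamee-Jain (Type II): Q = -0.965·√(gD⁵h_f/L)·ln[ε/(3.7D) + √(3.17ν²L/(gD³h_f))]
√(gD⁵h_f/L) = √(9.81·0.232⁵·40.3/1340) = 0.01408
ε/(3.7D) = 1.63×10^-6; √(3.17ν²L/(gD³h_f)) = 3.49×10^-5
Q = -0.965·0.01408·ln(3.654×10^-5) = 0.1388 m³/s
Check: V = 3.28 m/s, Re = 6.40×10^5, f = 0.01264, h_f = 40.2 m ≈ 40.3 m ✓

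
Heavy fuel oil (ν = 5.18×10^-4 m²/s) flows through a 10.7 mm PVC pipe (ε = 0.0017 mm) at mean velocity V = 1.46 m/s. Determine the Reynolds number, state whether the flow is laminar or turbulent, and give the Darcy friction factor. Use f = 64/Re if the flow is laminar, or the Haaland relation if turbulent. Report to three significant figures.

Re ≈ 30.2; laminar; f = 64/Re ≈ 2.12

Re = VD/ν = 1.460·0.0107/5.18×10^-4 = 30.2
Re < 2300 → laminar → f = 64/Re = 2.122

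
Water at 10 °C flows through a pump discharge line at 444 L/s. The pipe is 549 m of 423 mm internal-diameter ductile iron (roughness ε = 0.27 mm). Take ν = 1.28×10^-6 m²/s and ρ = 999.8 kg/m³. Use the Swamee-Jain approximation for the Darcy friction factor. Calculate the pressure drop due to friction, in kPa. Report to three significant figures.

V = 4Q/(πD²) = 4·0.444/(π·0.423²) = 3.159 m/s
Re = VD/ν = 3.159·0.423/1.28×10^-6 = 1.04×10^6 → turbulent
ε/D = 0.27/423 = 6.38×10^-4
Swamee-Jain: f = 0.01815
h_f = f(L/D)V²/(2g) = 0.01815·(549/0.423)·3.159²/(2·9.81) = 11.99 m
Δp = ρg·h_f = 999.8·9.81·11.99 = 117.6 kPa

Δp ≈ 118 kPa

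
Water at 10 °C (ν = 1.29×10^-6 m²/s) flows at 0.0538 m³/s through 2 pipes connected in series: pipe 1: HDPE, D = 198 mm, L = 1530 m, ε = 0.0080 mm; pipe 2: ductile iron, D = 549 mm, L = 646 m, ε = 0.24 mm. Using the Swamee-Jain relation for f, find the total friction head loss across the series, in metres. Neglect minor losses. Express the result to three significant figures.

Pipe 1: V = 1.747 m/s, Re = 2.68×10^5, ε/D = 4.04×10^-5, f = 0.01511, h_1 = f(L/D)V²/2g = 18.17 m
Pipe 2: V = 0.2273 m/s, Re = 9.67×10^4, ε/D = 4.37×10^-4, f = 0.02023, h_2 = f(L/D)V²/2g = 0.06267 m
Series → Q common, losses add: H = Σh = 18.23 m

H ≈ 18.2 m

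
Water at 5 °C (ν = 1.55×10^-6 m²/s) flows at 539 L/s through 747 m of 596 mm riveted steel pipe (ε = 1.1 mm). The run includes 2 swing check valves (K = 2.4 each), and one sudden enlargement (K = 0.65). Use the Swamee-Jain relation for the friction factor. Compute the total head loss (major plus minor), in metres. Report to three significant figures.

H_L ≈ 6.59 m

V = 4Q/(πD²) = 1.932 m/s; V²/2g = 0.1902 m
Re = 7.43×10^5, ε/D = 0.00185 → f = 0.02328 (Swamee-Jain)
Major: h_f = f(L/D)·V²/2g = 0.02328·1253·0.1902 = 5.552 m
Minor: ΣK = 5.45; h_m = ΣK·V²/2g = 1.037 m
Total H_L = 5.552 + 1.037 = 6.589 m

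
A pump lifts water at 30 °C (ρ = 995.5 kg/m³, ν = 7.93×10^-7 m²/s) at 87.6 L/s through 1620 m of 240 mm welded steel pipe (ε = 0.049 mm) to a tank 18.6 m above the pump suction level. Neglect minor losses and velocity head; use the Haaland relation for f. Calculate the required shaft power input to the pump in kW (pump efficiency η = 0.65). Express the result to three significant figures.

V = 4Q/(πD²) = 1.936 m/s; Re = 5.86×10^5; ε/D = 2.04×10^-4; f = 0.01514
h_f = f(L/D)V²/2g = 19.53 m
Total head H = z + h_f = 18.6 + 19.53 = 38.13 m
P_hyd = ρgQH = 995.5·9.81·0.0876·38.13 = 32.62 kW
P_shaft = P_hyd/η = 32.62/0.65 = 50.18 kW

P_shaft ≈ 50.2 kW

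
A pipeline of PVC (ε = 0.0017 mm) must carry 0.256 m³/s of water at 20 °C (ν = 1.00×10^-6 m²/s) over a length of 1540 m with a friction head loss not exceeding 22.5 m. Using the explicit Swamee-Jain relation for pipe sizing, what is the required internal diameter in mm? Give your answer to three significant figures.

Swamee-Jain (Type III): D = 0.66·[ε^1.25·(LQ²/(gh_f))^4.75 + ν·Q^9.4·(L/(gh_f))^5.2]^0.04
LQ²/(gh_f) = 0.4572; L/(gh_f) = 6.977
Term 1 = ε^1.25·(…)^4.75 = 1.49×10^-9; Term 2 = ν·Q^9.4·(…)^5.2 = 6.68×10^-8
D = 0.66·(1.49×10^-9 + 6.68×10^-8)^0.04 = 0.3411 m = 341 mm
Check: V = 2.80 m/s, Re = 9.56×10^5, f = 0.01182, h_f = 21.3 m ≈ 22.5 m ✓

D ≈ 341 mm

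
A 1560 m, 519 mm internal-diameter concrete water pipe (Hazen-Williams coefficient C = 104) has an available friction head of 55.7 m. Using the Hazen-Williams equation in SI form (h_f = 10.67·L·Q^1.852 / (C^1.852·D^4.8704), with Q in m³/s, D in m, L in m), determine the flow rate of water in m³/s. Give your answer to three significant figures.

Q ≈ 0.854 m³/s

Rearranging: Q = [h_f·C^1.852·D^4.8704 / (10.67·L)]^(1/1.852)
Q = [55.7·104^1.852·0.519^4.8704 / (10.67·1560)]^0.540 = 0.8538 m³/s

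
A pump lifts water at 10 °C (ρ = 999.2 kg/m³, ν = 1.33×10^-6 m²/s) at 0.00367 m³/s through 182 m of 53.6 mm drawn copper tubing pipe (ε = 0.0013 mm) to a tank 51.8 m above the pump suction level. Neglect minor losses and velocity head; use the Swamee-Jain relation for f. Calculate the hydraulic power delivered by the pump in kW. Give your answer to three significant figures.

V = 4Q/(πD²) = 1.626 m/s; Re = 6.55×10^4; ε/D = 2.43×10^-5; f = 0.01967
h_f = f(L/D)V²/2g = 9.004 m
Total head H = z + h_f = 51.8 + 9.004 = 60.80 m
P_hyd = ρgQH = 999.2·9.81·0.00367·60.80 = 2.187 kW

P_hyd ≈ 2.19 kW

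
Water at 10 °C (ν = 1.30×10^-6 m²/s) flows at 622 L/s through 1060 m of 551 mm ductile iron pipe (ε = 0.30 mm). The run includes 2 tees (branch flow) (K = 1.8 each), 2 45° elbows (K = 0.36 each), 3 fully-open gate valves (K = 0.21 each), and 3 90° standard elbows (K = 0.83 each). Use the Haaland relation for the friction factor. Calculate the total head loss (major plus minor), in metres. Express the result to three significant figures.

V = 4Q/(πD²) = 2.609 m/s; V²/2g = 0.3468 m
Re = 1.11×10^6, ε/D = 5.44×10^-4 → f = 0.01743 (Haaland)
Major: h_f = f(L/D)·V²/2g = 0.01743·1924·0.3468 = 11.63 m
Minor: ΣK = 7.44; h_m = ΣK·V²/2g = 2.580 m
Total H_L = 11.63 + 2.580 = 14.21 m

H_L ≈ 14.2 m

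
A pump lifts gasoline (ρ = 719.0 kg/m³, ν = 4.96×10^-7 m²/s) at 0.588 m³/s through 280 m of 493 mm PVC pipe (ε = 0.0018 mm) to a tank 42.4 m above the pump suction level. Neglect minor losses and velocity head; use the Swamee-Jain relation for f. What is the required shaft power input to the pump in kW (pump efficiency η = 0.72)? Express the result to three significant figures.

P_shaft ≈ 260 kW

V = 4Q/(πD²) = 3.080 m/s; Re = 3.06×10^6; ε/D = 3.65×10^-6; f = 0.009881
h_f = f(L/D)V²/2g = 2.714 m
Total head H = z + h_f = 42.4 + 2.714 = 45.11 m
P_hyd = ρgQH = 719.0·9.81·0.588·45.11 = 187.1 kW
P_shaft = P_hyd/η = 187.1/0.72 = 259.9 kW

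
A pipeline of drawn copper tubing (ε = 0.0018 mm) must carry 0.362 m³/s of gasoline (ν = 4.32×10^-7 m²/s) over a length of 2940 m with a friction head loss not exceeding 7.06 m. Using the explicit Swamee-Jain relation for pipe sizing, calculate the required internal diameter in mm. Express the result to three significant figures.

Swamee-Jain (Type III): D = 0.66·[ε^1.25·(LQ²/(gh_f))^4.75 + ν·Q^9.4·(L/(gh_f))^5.2]^0.04
LQ²/(gh_f) = 5.563; L/(gh_f) = 42.45
Term 1 = ε^1.25·(…)^4.75 = 2.29×10^-4; Term 2 = ν·Q^9.4·(…)^5.2 = 0.00896
D = 0.66·(2.29×10^-4 + 0.00896)^0.04 = 0.5471 m = 547 mm
Check: V = 1.54 m/s, Re = 1.95×10^6, f = 0.01053, h_f = 6.84 m ≈ 7.06 m ✓

D ≈ 547 mm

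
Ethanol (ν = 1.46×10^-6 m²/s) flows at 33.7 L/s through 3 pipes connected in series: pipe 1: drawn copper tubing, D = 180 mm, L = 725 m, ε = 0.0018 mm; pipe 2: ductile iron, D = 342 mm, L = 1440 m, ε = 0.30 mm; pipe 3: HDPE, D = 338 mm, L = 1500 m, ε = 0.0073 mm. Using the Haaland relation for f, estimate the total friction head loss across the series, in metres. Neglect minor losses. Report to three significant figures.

Pipe 1: V = 1.324 m/s, Re = 1.63×10^5, ε/D = 1.00×10^-5, f = 0.01618, h_1 = f(L/D)V²/2g = 5.826 m
Pipe 2: V = 0.3668 m/s, Re = 8.59×10^4, ε/D = 8.77×10^-4, f = 0.02187, h_2 = f(L/D)V²/2g = 0.6315 m
Pipe 3: V = 0.3756 m/s, Re = 8.70×10^4, ε/D = 2.16×10^-5, f = 0.01843, h_3 = f(L/D)V²/2g = 0.5881 m
Series → Q common, losses add: H = Σh = 7.046 m

H ≈ 7.05 m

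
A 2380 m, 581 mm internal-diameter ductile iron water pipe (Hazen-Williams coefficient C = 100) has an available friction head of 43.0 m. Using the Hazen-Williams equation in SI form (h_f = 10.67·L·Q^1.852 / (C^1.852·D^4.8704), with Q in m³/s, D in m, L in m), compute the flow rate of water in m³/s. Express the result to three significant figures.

Rearranging: Q = [h_f·C^1.852·D^4.8704 / (10.67·L)]^(1/1.852)
Q = [43.0·100^1.852·0.581^4.8704 / (10.67·2380)]^0.540 = 0.7646 m³/s

Q ≈ 0.765 m³/s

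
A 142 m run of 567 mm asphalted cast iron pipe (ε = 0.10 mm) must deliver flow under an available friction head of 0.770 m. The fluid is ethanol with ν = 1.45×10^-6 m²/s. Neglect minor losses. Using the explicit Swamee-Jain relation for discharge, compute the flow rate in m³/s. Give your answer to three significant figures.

Swamee-Jain (Type II): Q = -0.965·√(gD⁵h_f/L)·ln[ε/(3.7D) + √(3.17ν²L/(gD³h_f))]
√(gD⁵h_f/L) = √(9.81·0.567⁵·0.770/142) = 0.05583
ε/(3.7D) = 4.77×10^-5; √(3.17ν²L/(gD³h_f)) = 2.62×10^-5
Q = -0.965·0.05583·ln(7.388×10^-5) = 0.5126 m³/s
Check: V = 2.03 m/s, Re = 7.94×10^5, f = 0.01473, h_f = 0.775 m ≈ 0.770 m ✓

Q ≈ 0.513 m³/s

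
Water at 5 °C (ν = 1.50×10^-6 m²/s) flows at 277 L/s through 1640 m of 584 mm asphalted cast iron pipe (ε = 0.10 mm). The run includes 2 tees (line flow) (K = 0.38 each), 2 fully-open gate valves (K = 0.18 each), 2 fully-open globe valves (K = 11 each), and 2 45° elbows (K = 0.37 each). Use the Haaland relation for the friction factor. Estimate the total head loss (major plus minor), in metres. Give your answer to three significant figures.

V = 4Q/(πD²) = 1.034 m/s; V²/2g = 0.05450 m
Re = 4.03×10^5, ε/D = 1.71×10^-4 → f = 0.01533 (Haaland)
Major: h_f = f(L/D)·V²/2g = 0.01533·2808·0.05450 = 2.346 m
Minor: ΣK = 23.9; h_m = ΣK·V²/2g = 1.300 m
Total H_L = 2.346 + 1.300 = 3.647 m

H_L ≈ 3.65 m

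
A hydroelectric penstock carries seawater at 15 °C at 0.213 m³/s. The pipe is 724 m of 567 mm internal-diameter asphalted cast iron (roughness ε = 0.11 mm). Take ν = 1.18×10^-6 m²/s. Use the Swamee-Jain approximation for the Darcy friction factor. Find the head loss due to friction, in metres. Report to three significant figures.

V = 4Q/(πD²) = 4·0.213/(π·0.567²) = 0.8436 m/s
Re = VD/ν = 0.8436·0.567/1.18×10^-6 = 4.05×10^5 → turbulent
ε/D = 0.11/567 = 1.94×10^-4
Swamee-Jain: f = 0.01576
h_f = f(L/D)V²/(2g) = 0.01576·(724/0.567)·0.8436²/(2·9.81) = 0.7298 m

h_f ≈ 0.730 m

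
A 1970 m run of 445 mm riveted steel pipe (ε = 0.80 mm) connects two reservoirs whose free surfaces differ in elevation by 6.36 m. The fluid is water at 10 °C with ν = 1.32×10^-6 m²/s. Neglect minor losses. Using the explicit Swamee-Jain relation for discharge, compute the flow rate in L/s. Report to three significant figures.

Q ≈ 171 L/s

Swamee-Jain (Type II): Q = -0.965·√(gD⁵h_f/L)·ln[ε/(3.7D) + √(3.17ν²L/(gD³h_f))]
√(gD⁵h_f/L) = √(9.81·0.445⁵·6.36/1970) = 0.02351
ε/(3.7D) = 4.86×10^-4; √(3.17ν²L/(gD³h_f)) = 4.45×10^-5
Q = -0.965·0.02351·ln(5.304×10^-4) = 0.1711 m³/s
Check: V = 1.10 m/s, Re = 3.71×10^5, f = 0.02343, h_f = 6.40 m ≈ 6.36 m ✓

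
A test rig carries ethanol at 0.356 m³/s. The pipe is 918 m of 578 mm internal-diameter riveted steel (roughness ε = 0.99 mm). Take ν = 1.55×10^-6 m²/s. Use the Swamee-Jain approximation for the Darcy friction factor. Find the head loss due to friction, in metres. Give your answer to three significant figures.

h_f ≈ 3.43 m

V = 4Q/(πD²) = 4·0.356/(π·0.578²) = 1.357 m/s
Re = VD/ν = 1.357·0.578/1.55×10^-6 = 5.06×10^5 → turbulent
ε/D = 0.99/578 = 0.00171
Swamee-Jain: f = 0.02300
h_f = f(L/D)V²/(2g) = 0.02300·(918/0.578)·1.357²/(2·9.81) = 3.428 m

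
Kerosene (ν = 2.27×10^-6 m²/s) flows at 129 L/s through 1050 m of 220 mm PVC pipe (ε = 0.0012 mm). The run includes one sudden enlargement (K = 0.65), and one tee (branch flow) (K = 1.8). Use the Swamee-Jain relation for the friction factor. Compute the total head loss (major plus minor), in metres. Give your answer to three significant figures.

V = 4Q/(πD²) = 3.394 m/s; V²/2g = 0.5870 m
Re = 3.29×10^5, ε/D = 5.45×10^-6 → f = 0.01420 (Swamee-Jain)
Major: h_f = f(L/D)·V²/2g = 0.01420·4773·0.5870 = 39.77 m
Minor: ΣK = 2.45; h_m = ΣK·V²/2g = 1.438 m
Total H_L = 39.77 + 1.438 = 41.21 m

H_L ≈ 41.2 m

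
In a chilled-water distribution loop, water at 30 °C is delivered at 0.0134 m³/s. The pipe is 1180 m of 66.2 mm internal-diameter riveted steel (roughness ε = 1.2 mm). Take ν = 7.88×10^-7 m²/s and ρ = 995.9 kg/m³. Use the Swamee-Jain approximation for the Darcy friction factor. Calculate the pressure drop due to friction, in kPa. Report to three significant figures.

V = 4Q/(πD²) = 4·0.0134/(π·0.0662²) = 3.893 m/s
Re = VD/ν = 3.893·0.0662/7.88×10^-7 = 3.27×10^5 → turbulent
ε/D = 1.2/66.2 = 0.0181
Swamee-Jain: f = 0.04708
h_f = f(L/D)V²/(2g) = 0.04708·(1180/0.0662)·3.893²/(2·9.81) = 648.3 m
Δp = ρg·h_f = 995.9·9.81·648.3 = 6333 kPa

Δp ≈ 6330 kPa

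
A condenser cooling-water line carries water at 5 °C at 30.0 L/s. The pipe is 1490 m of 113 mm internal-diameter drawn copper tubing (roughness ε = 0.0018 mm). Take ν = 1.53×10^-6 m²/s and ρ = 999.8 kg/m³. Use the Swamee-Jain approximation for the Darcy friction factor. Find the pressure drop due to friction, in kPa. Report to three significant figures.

V = 4Q/(πD²) = 4·0.0300/(π·0.113²) = 2.991 m/s
Re = VD/ν = 2.991·0.113/1.53×10^-6 = 2.21×10^5 → turbulent
ε/D = 0.0018/113 = 1.59×10^-5
Swamee-Jain: f = 0.01539
h_f = f(L/D)V²/(2g) = 0.01539·(1490/0.113)·2.991²/(2·9.81) = 92.56 m
Δp = ρg·h_f = 999.8·9.81·92.56 = 907.8 kPa

Δp ≈ 908 kPa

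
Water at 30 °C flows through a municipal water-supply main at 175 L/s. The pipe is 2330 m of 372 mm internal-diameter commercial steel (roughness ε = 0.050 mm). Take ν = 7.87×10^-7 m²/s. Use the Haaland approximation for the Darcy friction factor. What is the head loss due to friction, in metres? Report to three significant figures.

h_f ≈ 11.7 m

V = 4Q/(πD²) = 4·0.175/(π·0.372²) = 1.610 m/s
Re = VD/ν = 1.610·0.372/7.87×10^-7 = 7.61×10^5 → turbulent
ε/D = 0.050/372 = 1.34×10^-4
Haaland: f = 0.01409
h_f = f(L/D)V²/(2g) = 0.01409·(2330/0.372)·1.610²/(2·9.81) = 11.66 m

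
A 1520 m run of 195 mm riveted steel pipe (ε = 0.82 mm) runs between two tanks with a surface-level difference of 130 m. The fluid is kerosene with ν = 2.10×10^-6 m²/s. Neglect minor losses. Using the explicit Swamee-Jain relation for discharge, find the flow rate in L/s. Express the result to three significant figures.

Swamee-Jain (Type II): Q = -0.965·√(gD⁵h_f/L)·ln[ε/(3.7D) + √(3.17ν²L/(gD³h_f))]
√(gD⁵h_f/L) = √(9.81·0.195⁵·130/1520) = 0.01538
ε/(3.7D) = 0.00114; √(3.17ν²L/(gD³h_f)) = 4.74×10^-5
Q = -0.965·0.01538·ln(0.001184) = 0.1000 m³/s
Check: V = 3.35 m/s, Re = 3.11×10^5, f = 0.02932, h_f = 131 m ≈ 130 m ✓

Q ≈ 100 L/s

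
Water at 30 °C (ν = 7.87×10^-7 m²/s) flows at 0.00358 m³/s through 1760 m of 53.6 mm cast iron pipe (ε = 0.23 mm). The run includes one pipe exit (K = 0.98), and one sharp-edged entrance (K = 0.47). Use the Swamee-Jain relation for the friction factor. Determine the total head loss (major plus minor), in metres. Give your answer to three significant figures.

H_L ≈ 127 m

V = 4Q/(πD²) = 1.587 m/s; V²/2g = 0.1283 m
Re = 1.08×10^5, ε/D = 0.00429 → f = 0.03021 (Swamee-Jain)
Major: h_f = f(L/D)·V²/2g = 0.03021·32836·0.1283 = 127.3 m
Minor: ΣK = 1.45; h_m = ΣK·V²/2g = 0.1860 m
Total H_L = 127.3 + 0.1860 = 127.5 m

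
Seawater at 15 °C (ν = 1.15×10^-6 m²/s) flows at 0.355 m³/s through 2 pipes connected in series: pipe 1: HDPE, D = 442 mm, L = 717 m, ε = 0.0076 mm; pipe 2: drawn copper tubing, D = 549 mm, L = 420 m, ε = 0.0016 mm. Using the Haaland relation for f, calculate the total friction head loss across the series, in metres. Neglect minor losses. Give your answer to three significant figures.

H ≈ 6.44 m

Pipe 1: V = 2.314 m/s, Re = 8.89×10^5, ε/D = 1.72×10^-5, f = 0.01211, h_1 = f(L/D)V²/2g = 5.361 m
Pipe 2: V = 1.500 m/s, Re = 7.16×10^5, ε/D = 2.91×10^-6, f = 0.01230, h_2 = f(L/D)V²/2g = 1.079 m
Series → Q common, losses add: H = Σh = 6.440 m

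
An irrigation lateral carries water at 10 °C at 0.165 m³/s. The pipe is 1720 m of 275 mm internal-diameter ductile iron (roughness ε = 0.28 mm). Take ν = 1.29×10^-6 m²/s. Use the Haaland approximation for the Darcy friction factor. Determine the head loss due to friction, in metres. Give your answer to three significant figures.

V = 4Q/(πD²) = 4·0.165/(π·0.275²) = 2.778 m/s
Re = VD/ν = 2.778·0.275/1.29×10^-6 = 5.92×10^5 → turbulent
ε/D = 0.28/275 = 0.00102
Haaland: f = 0.02020
h_f = f(L/D)V²/(2g) = 0.02020·(1720/0.275)·2.778²/(2·9.81) = 49.69 m

h_f ≈ 49.7 m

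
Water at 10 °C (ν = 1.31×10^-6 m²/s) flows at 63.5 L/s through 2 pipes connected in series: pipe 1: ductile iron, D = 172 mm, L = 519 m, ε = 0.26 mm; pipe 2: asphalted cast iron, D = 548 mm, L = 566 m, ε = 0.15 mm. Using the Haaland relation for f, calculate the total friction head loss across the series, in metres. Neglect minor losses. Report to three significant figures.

Pipe 1: V = 2.733 m/s, Re = 3.59×10^5, ε/D = 0.00151, f = 0.02235, h_1 = f(L/D)V²/2g = 25.68 m
Pipe 2: V = 0.2692 m/s, Re = 1.13×10^5, ε/D = 2.74×10^-4, f = 0.01873, h_2 = f(L/D)V²/2g = 0.07147 m
Series → Q common, losses add: H = Σh = 25.75 m

H ≈ 25.7 m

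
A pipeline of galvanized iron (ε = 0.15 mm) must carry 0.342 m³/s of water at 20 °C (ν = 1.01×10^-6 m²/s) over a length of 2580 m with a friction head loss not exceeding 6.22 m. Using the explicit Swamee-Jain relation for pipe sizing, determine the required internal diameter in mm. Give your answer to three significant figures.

D ≈ 583 mm

Swamee-Jain (Type III): D = 0.66·[ε^1.25·(LQ²/(gh_f))^4.75 + ν·Q^9.4·(L/(gh_f))^5.2]^0.04
LQ²/(gh_f) = 4.946; L/(gh_f) = 42.28
Term 1 = ε^1.25·(…)^4.75 = 0.0329; Term 2 = ν·Q^9.4·(…)^5.2 = 0.0120
D = 0.66·(0.0329 + 0.0120)^0.04 = 0.5830 m = 583 mm
Check: V = 1.28 m/s, Re = 7.40×10^5, f = 0.01561, h_f = 5.78 m ≈ 6.22 m ✓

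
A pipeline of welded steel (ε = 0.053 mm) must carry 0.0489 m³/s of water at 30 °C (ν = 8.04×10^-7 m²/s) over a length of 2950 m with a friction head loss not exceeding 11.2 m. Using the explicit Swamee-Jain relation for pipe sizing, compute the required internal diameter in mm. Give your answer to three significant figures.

D ≈ 246 mm

Swamee-Jain (Type III): D = 0.66·[ε^1.25·(LQ²/(gh_f))^4.75 + ν·Q^9.4·(L/(gh_f))^5.2]^0.04
LQ²/(gh_f) = 0.06420; L/(gh_f) = 26.85
Term 1 = ε^1.25·(…)^4.75 = 9.80×10^-12; Term 2 = ν·Q^9.4·(…)^5.2 = 1.04×10^-11
D = 0.66·(9.80×10^-12 + 1.04×10^-11)^0.04 = 0.2464 m = 246 mm
Check: V = 1.03 m/s, Re = 3.14×10^5, f = 0.01635, h_f = 10.5 m ≈ 11.2 m ✓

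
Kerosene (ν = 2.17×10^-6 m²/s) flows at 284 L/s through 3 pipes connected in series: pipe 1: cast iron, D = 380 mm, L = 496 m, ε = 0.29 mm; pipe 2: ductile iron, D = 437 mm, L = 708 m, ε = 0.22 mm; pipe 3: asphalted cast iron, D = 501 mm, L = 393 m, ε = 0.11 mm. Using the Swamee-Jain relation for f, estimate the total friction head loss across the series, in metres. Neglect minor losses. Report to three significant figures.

H ≈ 14.8 m

Pipe 1: V = 2.504 m/s, Re = 4.39×10^5, ε/D = 7.63×10^-4, f = 0.01935, h_1 = f(L/D)V²/2g = 8.071 m
Pipe 2: V = 1.894 m/s, Re = 3.81×10^5, ε/D = 5.03×10^-4, f = 0.01806, h_2 = f(L/D)V²/2g = 5.348 m
Pipe 3: V = 1.441 m/s, Re = 3.33×10^5, ε/D = 2.20×10^-4, f = 0.01629, h_3 = f(L/D)V²/2g = 1.352 m
Series → Q common, losses add: H = Σh = 14.77 m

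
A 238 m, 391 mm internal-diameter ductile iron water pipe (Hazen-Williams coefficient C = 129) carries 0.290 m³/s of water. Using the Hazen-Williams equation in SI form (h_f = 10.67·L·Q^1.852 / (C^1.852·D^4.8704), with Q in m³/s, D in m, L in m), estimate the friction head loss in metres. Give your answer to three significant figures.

h_f = 10.67·238·0.290^1.852 / (129^1.852·0.391^4.8704) = 3.066 m

h_f ≈ 3.07 m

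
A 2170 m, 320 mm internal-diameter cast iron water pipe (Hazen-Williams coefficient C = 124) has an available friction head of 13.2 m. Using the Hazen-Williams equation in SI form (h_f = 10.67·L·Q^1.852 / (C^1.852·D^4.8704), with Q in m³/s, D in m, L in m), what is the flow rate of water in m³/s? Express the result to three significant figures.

Q ≈ 0.110 m³/s

Rearranging: Q = [h_f·C^1.852·D^4.8704 / (10.67·L)]^(1/1.852)
Q = [13.2·124^1.852·0.320^4.8704 / (10.67·2170)]^0.540 = 0.1098 m³/s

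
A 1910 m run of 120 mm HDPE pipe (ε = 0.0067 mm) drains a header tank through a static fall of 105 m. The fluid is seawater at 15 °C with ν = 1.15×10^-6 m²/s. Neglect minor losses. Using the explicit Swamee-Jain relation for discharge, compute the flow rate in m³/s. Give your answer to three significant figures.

Q ≈ 0.0333 m³/s

Swamee-Jain (Type II): Q = -0.965·√(gD⁵h_f/L)·ln[ε/(3.7D) + √(3.17ν²L/(gD³h_f))]
√(gD⁵h_f/L) = √(9.81·0.120⁵·105/1910) = 0.003663
ε/(3.7D) = 1.51×10^-5; √(3.17ν²L/(gD³h_f)) = 6.71×10^-5
Q = -0.965·0.003663·ln(8.216×10^-5) = 0.03325 m³/s
Check: V = 2.94 m/s, Re = 3.07×10^5, f = 0.01494, h_f = 105 m ≈ 105 m ✓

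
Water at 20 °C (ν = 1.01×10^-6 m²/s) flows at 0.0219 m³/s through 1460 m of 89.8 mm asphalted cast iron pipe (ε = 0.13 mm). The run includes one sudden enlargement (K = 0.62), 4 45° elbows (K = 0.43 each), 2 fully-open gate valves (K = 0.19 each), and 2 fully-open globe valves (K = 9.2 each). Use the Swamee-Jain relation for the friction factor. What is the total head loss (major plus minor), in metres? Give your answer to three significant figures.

H_L ≈ 235 m

V = 4Q/(πD²) = 3.458 m/s; V²/2g = 0.6094 m
Re = 3.07×10^5, ε/D = 0.00145 → f = 0.02241 (Swamee-Jain)
Major: h_f = f(L/D)·V²/2g = 0.02241·16258·0.6094 = 222.1 m
Minor: ΣK = 21.1; h_m = ΣK·V²/2g = 12.87 m
Total H_L = 222.1 + 12.87 = 234.9 m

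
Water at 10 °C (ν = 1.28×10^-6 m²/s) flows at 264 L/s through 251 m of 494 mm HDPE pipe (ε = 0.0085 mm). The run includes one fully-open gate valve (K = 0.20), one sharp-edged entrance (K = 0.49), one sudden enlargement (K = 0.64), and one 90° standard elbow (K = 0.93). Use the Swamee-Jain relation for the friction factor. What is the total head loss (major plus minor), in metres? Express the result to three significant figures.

H_L ≈ 0.869 m

V = 4Q/(πD²) = 1.377 m/s; V²/2g = 0.09670 m
Re = 5.32×10^5, ε/D = 1.72×10^-5 → f = 0.01323 (Swamee-Jain)
Major: h_f = f(L/D)·V²/2g = 0.01323·508.1·0.09670 = 0.6501 m
Minor: ΣK = 2.26; h_m = ΣK·V²/2g = 0.2185 m
Total H_L = 0.6501 + 0.2185 = 0.8686 m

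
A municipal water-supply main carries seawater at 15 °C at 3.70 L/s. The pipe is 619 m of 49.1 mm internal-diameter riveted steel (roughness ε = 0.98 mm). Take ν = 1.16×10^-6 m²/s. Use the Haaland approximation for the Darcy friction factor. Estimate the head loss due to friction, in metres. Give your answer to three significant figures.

h_f ≈ 121 m

V = 4Q/(πD²) = 4·0.00370/(π·0.0491²) = 1.954 m/s
Re = VD/ν = 1.954·0.0491/1.16×10^-6 = 8.27×10^4 → turbulent
ε/D = 0.98/49.1 = 0.0200
Haaland: f = 0.04916
h_f = f(L/D)V²/(2g) = 0.04916·(619/0.0491)·1.954²/(2·9.81) = 120.6 m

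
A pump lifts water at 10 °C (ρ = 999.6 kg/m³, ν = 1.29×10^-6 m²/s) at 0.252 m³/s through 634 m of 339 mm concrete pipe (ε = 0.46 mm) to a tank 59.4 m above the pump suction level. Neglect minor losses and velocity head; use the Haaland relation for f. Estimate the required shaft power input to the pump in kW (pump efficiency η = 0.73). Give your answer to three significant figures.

V = 4Q/(πD²) = 2.792 m/s; Re = 7.34×10^5; ε/D = 0.00136; f = 0.02151
h_f = f(L/D)V²/2g = 15.98 m
Total head H = z + h_f = 59.4 + 15.98 = 75.38 m
P_hyd = ρgQH = 999.6·9.81·0.252·75.38 = 186.3 kW
P_shaft = P_hyd/η = 186.3/0.73 = 255.2 kW

P_shaft ≈ 255 kW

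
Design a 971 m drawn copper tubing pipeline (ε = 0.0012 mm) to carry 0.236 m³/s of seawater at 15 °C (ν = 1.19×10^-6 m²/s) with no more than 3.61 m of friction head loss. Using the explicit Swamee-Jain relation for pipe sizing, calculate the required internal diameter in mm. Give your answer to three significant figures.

D ≈ 443 mm

Swamee-Jain (Type III): D = 0.66·[ε^1.25·(LQ²/(gh_f))^4.75 + ν·Q^9.4·(L/(gh_f))^5.2]^0.04
LQ²/(gh_f) = 1.527; L/(gh_f) = 27.42
Term 1 = ε^1.25·(…)^4.75 = 2.97×10^-7; Term 2 = ν·Q^9.4·(…)^5.2 = 4.56×10^-5
D = 0.66·(2.97×10^-7 + 4.56×10^-5)^0.04 = 0.4426 m = 443 mm
Check: V = 1.53 m/s, Re = 5.71×10^5, f = 0.01283, h_f = 3.38 m ≈ 3.61 m ✓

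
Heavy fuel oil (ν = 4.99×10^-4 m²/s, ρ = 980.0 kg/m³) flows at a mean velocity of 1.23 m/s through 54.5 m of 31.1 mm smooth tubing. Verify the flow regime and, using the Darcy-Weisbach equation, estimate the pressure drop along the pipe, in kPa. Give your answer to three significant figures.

Re = VD/ν = 1.23·0.03110/4.99×10^-4 = 76.7 → laminar (Re < 2300)
f = 64/Re = 0.8349
h_f = f(L/D)V²/(2g) = 0.8349·(54.5/0.03110)·1.23²/(2·9.81) = 112.8 m
Δp = ρg·h_f = 980.0·9.81·112.8 = 1085 kPa

Δp ≈ 1080 kPa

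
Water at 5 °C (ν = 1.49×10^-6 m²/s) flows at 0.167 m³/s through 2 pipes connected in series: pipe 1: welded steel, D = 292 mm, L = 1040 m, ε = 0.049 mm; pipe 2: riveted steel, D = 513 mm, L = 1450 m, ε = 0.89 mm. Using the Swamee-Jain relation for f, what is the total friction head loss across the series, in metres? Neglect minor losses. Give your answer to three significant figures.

H ≈ 19.4 m

Pipe 1: V = 2.494 m/s, Re = 4.89×10^5, ε/D = 1.68×10^-4, f = 0.01523, h_1 = f(L/D)V²/2g = 17.20 m
Pipe 2: V = 0.8080 m/s, Re = 2.78×10^5, ε/D = 0.00173, f = 0.02343, h_2 = f(L/D)V²/2g = 2.203 m
Series → Q common, losses add: H = Σh = 19.40 m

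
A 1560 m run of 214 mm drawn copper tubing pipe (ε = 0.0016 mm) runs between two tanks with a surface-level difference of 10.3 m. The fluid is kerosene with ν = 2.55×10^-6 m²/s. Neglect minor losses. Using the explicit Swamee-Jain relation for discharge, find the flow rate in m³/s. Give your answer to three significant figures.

Q ≈ 0.0448 m³/s

Swamee-Jain (Type II): Q = -0.965·√(gD⁵h_f/L)·ln[ε/(3.7D) + √(3.17ν²L/(gD³h_f))]
√(gD⁵h_f/L) = √(9.81·0.214⁵·10.3/1560) = 0.005392
ε/(3.7D) = 2.02×10^-6; √(3.17ν²L/(gD³h_f)) = 1.80×10^-4
Q = -0.965·0.005392·ln(1.822×10^-4) = 0.04480 m³/s
Check: V = 1.25 m/s, Re = 1.05×10^5, f = 0.01775, h_f = 10.2 m ≈ 10.3 m ✓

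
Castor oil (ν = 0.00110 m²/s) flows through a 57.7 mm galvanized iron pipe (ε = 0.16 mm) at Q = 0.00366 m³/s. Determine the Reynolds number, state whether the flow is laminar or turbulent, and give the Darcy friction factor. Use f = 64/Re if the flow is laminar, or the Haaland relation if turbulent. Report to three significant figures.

Re ≈ 73.4; laminar; f = 64/Re ≈ 0.872

V = 4Q/(πD²) = 1.400 m/s
Re = VD/ν = 1.400·0.0577/0.00110 = 73.4
Re < 2300 → laminar → f = 64/Re = 0.8717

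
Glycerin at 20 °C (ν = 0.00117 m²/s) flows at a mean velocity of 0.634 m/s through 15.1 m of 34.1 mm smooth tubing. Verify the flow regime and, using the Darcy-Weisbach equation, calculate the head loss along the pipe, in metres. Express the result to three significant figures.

h_f ≈ 31.4 m

Re = VD/ν = 0.634·0.03410/0.00117 = 18.5 → laminar (Re < 2300)
f = 64/Re = 3.464
h_f = f(L/D)V²/(2g) = 3.464·(15.1/0.03410)·0.634²/(2·9.81) = 31.42 m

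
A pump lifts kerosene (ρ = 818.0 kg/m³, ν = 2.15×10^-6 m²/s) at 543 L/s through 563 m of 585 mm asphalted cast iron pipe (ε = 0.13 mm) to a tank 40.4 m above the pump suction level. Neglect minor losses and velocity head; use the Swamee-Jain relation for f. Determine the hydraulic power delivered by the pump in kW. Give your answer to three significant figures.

V = 4Q/(πD²) = 2.020 m/s; Re = 5.50×10^5; ε/D = 2.22×10^-4; f = 0.01560
h_f = f(L/D)V²/2g = 3.123 m
Total head H = z + h_f = 40.4 + 3.123 = 43.52 m
P_hyd = ρgQH = 818.0·9.81·0.543·43.52 = 189.6 kW

P_hyd ≈ 190 kW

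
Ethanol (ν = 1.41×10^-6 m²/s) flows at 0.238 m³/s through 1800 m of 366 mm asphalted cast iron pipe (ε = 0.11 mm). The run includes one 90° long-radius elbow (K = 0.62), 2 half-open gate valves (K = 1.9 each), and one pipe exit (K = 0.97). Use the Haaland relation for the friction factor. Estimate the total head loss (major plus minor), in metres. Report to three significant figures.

H_L ≈ 21.9 m

V = 4Q/(πD²) = 2.262 m/s; V²/2g = 0.2608 m
Re = 5.87×10^5, ε/D = 3.01×10^-4 → f = 0.01600 (Haaland)
Major: h_f = f(L/D)·V²/2g = 0.01600·4918·0.2608 = 20.53 m
Minor: ΣK = 5.39; h_m = ΣK·V²/2g = 1.406 m
Total H_L = 20.53 + 1.406 = 21.93 m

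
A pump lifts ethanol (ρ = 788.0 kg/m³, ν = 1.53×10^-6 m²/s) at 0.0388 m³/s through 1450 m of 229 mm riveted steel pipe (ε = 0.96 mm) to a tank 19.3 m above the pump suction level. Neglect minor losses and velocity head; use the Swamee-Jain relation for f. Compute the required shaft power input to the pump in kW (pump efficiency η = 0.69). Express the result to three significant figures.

P_shaft ≈ 12.1 kW

V = 4Q/(πD²) = 0.9420 m/s; Re = 1.41×10^5; ε/D = 0.00419; f = 0.02978
h_f = f(L/D)V²/2g = 8.529 m
Total head H = z + h_f = 19.3 + 8.529 = 27.83 m
P_hyd = ρgQH = 788.0·9.81·0.0388·27.83 = 8.347 kW
P_shaft = P_hyd/η = 8.347/0.69 = 12.10 kW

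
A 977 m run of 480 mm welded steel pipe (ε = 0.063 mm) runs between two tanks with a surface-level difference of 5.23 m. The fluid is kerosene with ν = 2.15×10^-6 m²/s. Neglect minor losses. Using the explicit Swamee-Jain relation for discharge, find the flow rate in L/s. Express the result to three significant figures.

Q ≈ 331 L/s

Swamee-Jain (Type II): Q = -0.965·√(gD⁵h_f/L)·ln[ε/(3.7D) + √(3.17ν²L/(gD³h_f))]
√(gD⁵h_f/L) = √(9.81·0.480⁵·5.23/977) = 0.03658
ε/(3.7D) = 3.55×10^-5; √(3.17ν²L/(gD³h_f)) = 5.02×10^-5
Q = -0.965·0.03658·ln(8.570×10^-5) = 0.3306 m³/s
Check: V = 1.83 m/s, Re = 4.08×10^5, f = 0.01515, h_f = 5.25 m ≈ 5.23 m ✓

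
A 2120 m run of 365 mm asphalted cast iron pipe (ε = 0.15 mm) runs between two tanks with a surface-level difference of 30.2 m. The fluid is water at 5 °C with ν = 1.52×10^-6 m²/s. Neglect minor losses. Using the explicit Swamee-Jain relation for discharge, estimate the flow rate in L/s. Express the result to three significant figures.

Swamee-Jain (Type II): Q = -0.965·√(gD⁵h_f/L)·ln[ε/(3.7D) + √(3.17ν²L/(gD³h_f))]
√(gD⁵h_f/L) = √(9.81·0.365⁵·30.2/2120) = 0.03009
ε/(3.7D) = 1.11×10^-4; √(3.17ν²L/(gD³h_f)) = 3.28×10^-5
Q = -0.965·0.03009·ln(1.439×10^-4) = 0.2569 m³/s
Check: V = 2.45 m/s, Re = 5.89×10^5, f = 0.01704, h_f = 30.4 m ≈ 30.2 m ✓

Q ≈ 257 L/s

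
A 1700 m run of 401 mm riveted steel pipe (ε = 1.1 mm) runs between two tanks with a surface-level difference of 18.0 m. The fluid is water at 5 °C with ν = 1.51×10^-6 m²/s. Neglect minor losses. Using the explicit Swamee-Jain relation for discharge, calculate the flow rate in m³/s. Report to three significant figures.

Swamee-Jain (Type II): Q = -0.965·√(gD⁵h_f/L)·ln[ε/(3.7D) + √(3.17ν²L/(gD³h_f))]
√(gD⁵h_f/L) = √(9.81·0.401⁵·18.0/1700) = 0.03282
ε/(3.7D) = 7.41×10^-4; √(3.17ν²L/(gD³h_f)) = 3.29×10^-5
Q = -0.965·0.03282·ln(7.742×10^-4) = 0.2269 m³/s
Check: V = 1.80 m/s, Re = 4.77×10^5, f = 0.02594, h_f = 18.1 m ≈ 18.0 m ✓

Q ≈ 0.227 m³/s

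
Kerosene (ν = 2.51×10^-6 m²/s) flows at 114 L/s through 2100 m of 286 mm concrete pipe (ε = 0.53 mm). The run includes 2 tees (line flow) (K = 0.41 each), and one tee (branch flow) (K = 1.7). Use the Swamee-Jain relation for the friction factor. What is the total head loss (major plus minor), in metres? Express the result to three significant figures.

V = 4Q/(πD²) = 1.775 m/s; V²/2g = 0.1605 m
Re = 2.02×10^5, ε/D = 0.00185 → f = 0.02405 (Swamee-Jain)
Major: h_f = f(L/D)·V²/2g = 0.02405·7343·0.1605 = 28.35 m
Minor: ΣK = 2.52; h_m = ΣK·V²/2g = 0.4045 m
Total H_L = 28.35 + 0.4045 = 28.75 m

H_L ≈ 28.8 m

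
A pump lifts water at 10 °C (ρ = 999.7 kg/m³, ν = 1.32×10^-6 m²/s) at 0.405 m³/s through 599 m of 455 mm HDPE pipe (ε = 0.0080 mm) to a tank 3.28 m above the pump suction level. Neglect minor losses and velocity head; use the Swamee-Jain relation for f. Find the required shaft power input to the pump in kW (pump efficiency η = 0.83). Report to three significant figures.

P_shaft ≈ 40.2 kW

V = 4Q/(πD²) = 2.491 m/s; Re = 8.59×10^5; ε/D = 1.76×10^-5; f = 0.01230
h_f = f(L/D)V²/2g = 5.119 m
Total head H = z + h_f = 3.28 + 5.119 = 8.399 m
P_hyd = ρgQH = 999.7·9.81·0.405·8.399 = 33.36 kW
P_shaft = P_hyd/η = 33.36/0.83 = 40.19 kW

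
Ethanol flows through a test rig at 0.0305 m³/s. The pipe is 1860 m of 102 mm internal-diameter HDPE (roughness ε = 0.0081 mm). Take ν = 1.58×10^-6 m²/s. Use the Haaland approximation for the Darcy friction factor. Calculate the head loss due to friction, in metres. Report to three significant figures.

h_f ≈ 202 m

V = 4Q/(πD²) = 4·0.0305/(π·0.102²) = 3.733 m/s
Re = VD/ν = 3.733·0.102/1.58×10^-6 = 2.41×10^5 → turbulent
ε/D = 0.0081/102 = 7.94×10^-5
Haaland: f = 0.01556
h_f = f(L/D)V²/(2g) = 0.01556·(1860/0.102)·3.733²/(2·9.81) = 201.5 m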